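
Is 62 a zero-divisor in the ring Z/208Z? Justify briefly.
gcd(62, 208) = 2 > 1, so 62 is not a unit in Z/208Z. In Z/nZ every nonzero non-unit is a zero-divisor: explicitly, take b = 208/gcd = 104 ≠ 0 (mod 208); then 62·104 = 6448 = 31·208, i.e. 62·104 ≡ 0 (mod 208). So 62 is a zero-divisor.

Final answer: YES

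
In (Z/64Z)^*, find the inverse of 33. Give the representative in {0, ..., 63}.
33^(−1) ≡ 33 (mod 64)

Apply the extended Euclidean algorithm to (64, 33), tracking rows (r, s, t) with s·64 + t·33 = r. Each division r_prev = q·r_cur + r_new produces the new row as (previous row) − q·(current row):
  row A: (64, 1, 0)   [1·64 + 0·33 = 64]
  row B: (33, 0, 1)   [0·64 + 1·33 = 33]
  64 = 1·33 + 31   → row C = row A − 1·row B = (31, 1, −1)   [check: 1·64 − 1·33 = 31]
  33 = 1·31 + 2   → row D = row B − 1·row C = (2, −1, 2)   [check: −1·64 + 2·33 = 2]
  31 = 15·2 + 1   → row E = row C − 15·row D = (1, 16, −31)   [check: 16·64 − 31·33 = 1]
  2 = 2·1 + 0   → remainder 0, stop. gcd = 1 (last nonzero row E).
The gcd is 1, so 33 is invertible mod 64. The last nonzero row gives 16·64 − 31·33 = 1, so t = −31. So 33^(−1) ≡ −31 ≡ 33 (mod 64). Verify: 33 · 33 = 1089 ≡ 1 (mod 64). ✓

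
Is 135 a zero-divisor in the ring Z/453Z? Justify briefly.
gcd(135, 453) = 3 > 1, so 135 is not a unit in Z/453Z. In Z/nZ every nonzero non-unit is a zero-divisor: explicitly, take b = 453/gcd = 151 ≠ 0 (mod 453); then 135·151 = 20385 = 45·453, i.e. 135·151 ≡ 0 (mod 453). So 135 is a zero-divisor.

Final answer: YES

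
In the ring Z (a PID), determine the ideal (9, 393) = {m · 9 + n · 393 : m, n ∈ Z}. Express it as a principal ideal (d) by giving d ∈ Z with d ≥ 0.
(9, 393) = (3); d = 3

In the PID Z, (a, b) is generated by gcd(a, b). Compute gcd(393, 9) with the extended Euclidean algorithm, tracking rows (r, s, t) with s·393 + t·9 = r:
  row A: (393, 1, 0)   [1·393 + 0·9 = 393]
  row B: (9, 0, 1)   [0·393 + 1·9 = 9]
  393 = 43·9 + 6   → row C = row A − 43·row B = (6, 1, −43)   [check: 1·393 − 43·9 = 6]
  9 = 1·6 + 3   → row D = row B − 1·row C = (3, −1, 44)   [check: −1·393 + 44·9 = 3]
  6 = 2·3 + 0   → remainder 0, stop. gcd = 3 (last nonzero row D).
So gcd(9, 393) = 3, with Bézout identity −1·393 + 44·9 = 3. Containment (⊇): the Bézout identity exhibits 3 as an element of (9, 393), giving (3) ⊆ (9, 393). Containment (⊆): since 3 | 9 and 3 | 393 (9 = 3·3, 393 = 3·131), every Z-linear combination of 9 and 393 is divisible by 3, so (9, 393) ⊆ (3). Therefore (9, 393) = (3), d = 3.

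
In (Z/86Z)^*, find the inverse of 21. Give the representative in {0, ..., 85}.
21^(−1) ≡ 41 (mod 86)

Apply the extended Euclidean algorithm to (86, 21), tracking rows (r, s, t) with s·86 + t·21 = r. Each division r_prev = q·r_cur + r_new produces the new row as (previous row) − q·(current row):
  row A: (86, 1, 0)   [1·86 + 0·21 = 86]
  row B: (21, 0, 1)   [0·86 + 1·21 = 21]
  86 = 4·21 + 2   → row C = row A − 4·row B = (2, 1, −4)   [check: 1·86 − 4·21 = 2]
  21 = 10·2 + 1   → row D = row B − 10·row C = (1, −10, 41)   [check: −10·86 + 41·21 = 1]
  2 = 2·1 + 0   → remainder 0, stop. gcd = 1 (last nonzero row D).
The gcd is 1, so 21 is invertible mod 86. The last nonzero row gives −10·86 + 41·21 = 1, so t = 41. So 21^(−1) ≡ 41 (mod 86). Verify: 21 · 41 = 861 ≡ 1 (mod 86). ✓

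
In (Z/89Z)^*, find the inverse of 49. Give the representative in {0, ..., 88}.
49^(−1) ≡ 20 (mod 89)

Apply the extended Euclidean algorithm to (89, 49), tracking rows (r, s, t) with s·89 + t·49 = r. Each division r_prev = q·r_cur + r_new produces the new row as (previous row) − q·(current row):
  row A: (89, 1, 0)   [1·89 + 0·49 = 89]
  row B: (49, 0, 1)   [0·89 + 1·49 = 49]
  89 = 1·49 + 40   → row C = row A − 1·row B = (40, 1, −1)   [check: 1·89 − 1·49 = 40]
  49 = 1·40 + 9   → row D = row B − 1·row C = (9, −1, 2)   [check: −1·89 + 2·49 = 9]
  40 = 4·9 + 4   → row E = row C − 4·row D = (4, 5, −9)   [check: 5·89 − 9·49 = 4]
  9 = 2·4 + 1   → row F = row D − 2·row E = (1, −11, 20)   [check: −11·89 + 20·49 = 1]
  4 = 4·1 + 0   → remainder 0, stop. gcd = 1 (last nonzero row F).
The gcd is 1, so 49 is invertible mod 89. The last nonzero row gives −11·89 + 20·49 = 1, so t = 20. So 49^(−1) ≡ 20 (mod 89). Verify: 49 · 20 = 980 ≡ 1 (mod 89). ✓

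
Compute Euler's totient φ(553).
φ is multiplicative, with φ(p^e) = p^e − p^(e−1). Factorise 553 = 7 · 79. Then
  φ(553) = (7 − 1) · (79 − 1) = 6 · 78 = 468.

Final answer: φ(553) = 468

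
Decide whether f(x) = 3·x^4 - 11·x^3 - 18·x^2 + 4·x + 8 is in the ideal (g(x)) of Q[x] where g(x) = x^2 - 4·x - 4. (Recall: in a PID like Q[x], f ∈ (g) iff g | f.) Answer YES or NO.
YES

In Q[x] the ideal (g) consists of all multiples of g, so f ∈ (g) iff g | f, i.e. iff the remainder of f on division by g is 0. Divide f by g (g is monic, so eliminate the leading term of the running remainder at each step):
  leading term 3·x^4: subtract (3·x^2)·g(x) = 3·x^4 - 12·x^3 - 12·x^2, leaving x^3 - 6·x^2 + 4·x + 8
  leading term x^3: subtract (x)·g(x) = x^3 - 4·x^2 - 4·x, leaving -2·x^2 + 8·x + 8
  leading term -2·x^2: subtract (-2)·g(x) = -2·x^2 + 8·x + 8, leaving 0
The remainder is 0, so f(x) = g(x) · h(x) with h(x) = 3·x^2 + x - 2. Hence g | f, i.e. f ∈ (g).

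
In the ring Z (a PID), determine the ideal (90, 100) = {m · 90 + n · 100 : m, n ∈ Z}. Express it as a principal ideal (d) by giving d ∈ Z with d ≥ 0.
(90, 100) = (10); d = 10

In the PID Z, (a, b) is generated by gcd(a, b). Compute gcd(100, 90) with the extended Euclidean algorithm, tracking rows (r, s, t) with s·100 + t·90 = r:
  row A: (100, 1, 0)   [1·100 + 0·90 = 100]
  row B: (90, 0, 1)   [0·100 + 1·90 = 90]
  100 = 1·90 + 10   → row C = row A − 1·row B = (10, 1, −1)   [check: 1·100 − 1·90 = 10]
  90 = 9·10 + 0   → remainder 0, stop. gcd = 10 (last nonzero row C).
So gcd(90, 100) = 10, with Bézout identity 1·100 − 1·90 = 10. Containment (⊇): the Bézout identity exhibits 10 as an element of (90, 100), giving (10) ⊆ (90, 100). Containment (⊆): since 10 | 90 and 10 | 100 (90 = 10·9, 100 = 10·10), every Z-linear combination of 90 and 100 is divisible by 10, so (90, 100) ⊆ (10). Therefore (90, 100) = (10), d = 10.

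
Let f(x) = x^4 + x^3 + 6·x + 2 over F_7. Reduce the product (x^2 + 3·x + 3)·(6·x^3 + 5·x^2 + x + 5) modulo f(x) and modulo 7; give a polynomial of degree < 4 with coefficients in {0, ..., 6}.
a · b ≡ 3·x^3 + x^2 + 2·x + 2 (mod f(x))

Multiply as integer polynomials: a · b = 6·x^5 + 23·x^4 + 34·x^3 + 23·x^2 + 18·x + 15. Reducing coefficients mod 7: a · b ≡ 6·x^5 + 2·x^4 + 6·x^3 + 2·x^2 + 4·x + 1. Now divide by f(x) = x^4 + x^3 + 6·x + 2 in F_7[x], eliminating the leading term at each step:
  leading term 6·x^5: subtract (6·x)·f(x) = 6·x^5 + 6·x^4 + x^2 + 5·x, leaving 3·x^4 + 6·x^3 + x^2 + 6·x + 1 (coefficients mod 7)
  leading term 3·x^4: subtract (3)·f(x) = 3·x^4 + 3·x^3 + 4·x + 6, leaving 3·x^3 + x^2 + 2·x + 2 (coefficients mod 7)
The degree is now < 4, so this is the remainder. Hence a · b ≡ 3·x^3 + x^2 + 2·x + 2 in F_7[x]/(f).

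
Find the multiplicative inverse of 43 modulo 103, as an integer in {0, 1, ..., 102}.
Apply the extended Euclidean algorithm to (103, 43), tracking rows (r, s, t) with s·103 + t·43 = r. Each division r_prev = q·r_cur + r_new produces the new row as (previous row) − q·(current row):
  row A: (103, 1, 0)   [1·103 + 0·43 = 103]
  row B: (43, 0, 1)   [0·103 + 1·43 = 43]
  103 = 2·43 + 17   → row C = row A − 2·row B = (17, 1, −2)   [check: 1·103 − 2·43 = 17]
  43 = 2·17 + 9   → row D = row B − 2·row C = (9, −2, 5)   [check: −2·103 + 5·43 = 9]
  17 = 1·9 + 8   → row E = row C − 1·row D = (8, 3, −7)   [check: 3·103 − 7·43 = 8]
  9 = 1·8 + 1   → row F = row D − 1·row E = (1, −5, 12)   [check: −5·103 + 12·43 = 1]
  8 = 8·1 + 0   → remainder 0, stop. gcd = 1 (last nonzero row F).
The gcd is 1, so 43 is invertible mod 103. The last nonzero row gives −5·103 + 12·43 = 1, so t = 12. So 43^(−1) ≡ 12 (mod 103). Verify: 43 · 12 = 516 ≡ 1 (mod 103). ✓

Final answer: 43^(−1) ≡ 12 (mod 103)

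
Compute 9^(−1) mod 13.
9^(−1) ≡ 3 (mod 13)

Apply the extended Euclidean algorithm to (13, 9), tracking rows (r, s, t) with s·13 + t·9 = r. Each division r_prev = q·r_cur + r_new produces the new row as (previous row) − q·(current row):
  row A: (13, 1, 0)   [1·13 + 0·9 = 13]
  row B: (9, 0, 1)   [0·13 + 1·9 = 9]
  13 = 1·9 + 4   → row C = row A − 1·row B = (4, 1, −1)   [check: 1·13 − 1·9 = 4]
  9 = 2·4 + 1   → row D = row B − 2·row C = (1, −2, 3)   [check: −2·13 + 3·9 = 1]
  4 = 4·1 + 0   → remainder 0, stop. gcd = 1 (last nonzero row D).
The gcd is 1, so 9 is invertible mod 13. The last nonzero row gives −2·13 + 3·9 = 1, so t = 3. So 9^(−1) ≡ 3 (mod 13). Verify: 9 · 3 = 27 ≡ 1 (mod 13). ✓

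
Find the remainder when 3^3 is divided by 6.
3

Use repeated squaring. Binary(3) = 11. Walk through the bits of the exponent 3 left-to-right: at each bit after the leading one, square the running value, then multiply by 3 if the bit is 1 (always reducing mod 6):
  bit 1 = 1 (leading): start with 3.
  bit 2 = 1: square 3^2 = 9 ≡ 3; bit is 1, so multiply 3·3 = 9 ≡ 3 (mod 6).
Final value: 3^3 ≡ 3 (mod 6).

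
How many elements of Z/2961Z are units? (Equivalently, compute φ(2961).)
An element a ∈ Z/2961Z is a unit iff gcd(a, 2961) = 1, so the number of units is φ(2961). φ is multiplicative, with φ(p^e) = p^e − p^(e−1). Factorise 2961 = 3^2 · 7 · 47. Then
  φ(2961) = (3^2 − 3^1) · (7 − 1) · (47 − 1) = 6 · 6 · 46 = 1656.

Final answer: Z/2961Z has φ(2961) = 1656 units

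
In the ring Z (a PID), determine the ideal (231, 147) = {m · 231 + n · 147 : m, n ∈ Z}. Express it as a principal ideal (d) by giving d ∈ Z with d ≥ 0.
(231, 147) = (21); d = 21

In the PID Z, (a, b) is generated by gcd(a, b). Compute gcd(231, 147) with the extended Euclidean algorithm, tracking rows (r, s, t) with s·231 + t·147 = r:
  row A: (231, 1, 0)   [1·231 + 0·147 = 231]
  row B: (147, 0, 1)   [0·231 + 1·147 = 147]
  231 = 1·147 + 84   → row C = row A − 1·row B = (84, 1, −1)   [check: 1·231 − 1·147 = 84]
  147 = 1·84 + 63   → row D = row B − 1·row C = (63, −1, 2)   [check: −1·231 + 2·147 = 63]
  84 = 1·63 + 21   → row E = row C − 1·row D = (21, 2, −3)   [check: 2·231 − 3·147 = 21]
  63 = 3·21 + 0   → remainder 0, stop. gcd = 21 (last nonzero row E).
So gcd(231, 147) = 21, with Bézout identity 2·231 − 3·147 = 21. Containment (⊇): the Bézout identity exhibits 21 as an element of (231, 147), giving (21) ⊆ (231, 147). Containment (⊆): since 21 | 231 and 21 | 147 (231 = 21·11, 147 = 21·7), every Z-linear combination of 231 and 147 is divisible by 21, so (231, 147) ⊆ (21). Therefore (231, 147) = (21), d = 21.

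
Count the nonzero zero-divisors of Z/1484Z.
In Z/1484Z each nonzero element is either a unit (gcd with 1484 is 1) or a zero-divisor (gcd > 1). The number of units is φ(1484): factorise 1484 = 2^2 · 7 · 53, so φ(1484) = (2^2 − 2^1) · (7 − 1) · (53 − 1) = 2 · 6 · 52 = 624. The nonzero elements number 1484 − 1 = 1483. Hence the nonzero zero-divisors number 1483 − 624 = 859.

Final answer: Z/1484Z has 859 nonzero zero-divisors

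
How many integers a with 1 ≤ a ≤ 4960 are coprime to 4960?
1920

The number of a ∈ {1, ..., 4960} with gcd(a, 4960) = 1 is by definition Euler's totient φ(4960). φ is multiplicative, with φ(p^e) = p^e − p^(e−1). Factorise 4960 = 2^5 · 5 · 31. Then
  φ(4960) = (2^5 − 2^4) · (5 − 1) · (31 − 1) = 16 · 4 · 30 = 1920.
So there are 1920 such integers.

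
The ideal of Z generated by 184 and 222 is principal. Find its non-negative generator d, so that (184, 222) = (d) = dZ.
(184, 222) = (2); d = 2

In the PID Z, (a, b) is generated by gcd(a, b). Compute gcd(222, 184) with the extended Euclidean algorithm, tracking rows (r, s, t) with s·222 + t·184 = r:
  row A: (222, 1, 0)   [1·222 + 0·184 = 222]
  row B: (184, 0, 1)   [0·222 + 1·184 = 184]
  222 = 1·184 + 38   → row C = row A − 1·row B = (38, 1, −1)   [check: 1·222 − 1·184 = 38]
  184 = 4·38 + 32   → row D = row B − 4·row C = (32, −4, 5)   [check: −4·222 + 5·184 = 32]
  38 = 1·32 + 6   → row E = row C − 1·row D = (6, 5, −6)   [check: 5·222 − 6·184 = 6]
  32 = 5·6 + 2   → row F = row D − 5·row E = (2, −29, 35)   [check: −29·222 + 35·184 = 2]
  6 = 3·2 + 0   → remainder 0, stop. gcd = 2 (last nonzero row F).
So gcd(184, 222) = 2, with Bézout identity −29·222 + 35·184 = 2. Containment (⊇): the Bézout identity exhibits 2 as an element of (184, 222), giving (2) ⊆ (184, 222). Containment (⊆): since 2 | 184 and 2 | 222 (184 = 2·92, 222 = 2·111), every Z-linear combination of 184 and 222 is divisible by 2, so (184, 222) ⊆ (2). Therefore (184, 222) = (2), d = 2.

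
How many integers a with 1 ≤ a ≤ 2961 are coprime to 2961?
The number of a ∈ {1, ..., 2961} with gcd(a, 2961) = 1 is by definition Euler's totient φ(2961). φ is multiplicative, with φ(p^e) = p^e − p^(e−1). Factorise 2961 = 3^2 · 7 · 47. Then
  φ(2961) = (3^2 − 3^1) · (7 − 1) · (47 − 1) = 6 · 6 · 46 = 1656.
So there are 1656 such integers.

Final answer: 1656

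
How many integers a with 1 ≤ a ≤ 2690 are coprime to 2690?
1072

The number of a ∈ {1, ..., 2690} with gcd(a, 2690) = 1 is by definition Euler's totient φ(2690). φ is multiplicative, with φ(p^e) = p^e − p^(e−1). Factorise 2690 = 2 · 5 · 269. Then
  φ(2690) = (2 − 1) · (5 − 1) · (269 − 1) = 1 · 4 · 268 = 1072.
So there are 1072 such integers.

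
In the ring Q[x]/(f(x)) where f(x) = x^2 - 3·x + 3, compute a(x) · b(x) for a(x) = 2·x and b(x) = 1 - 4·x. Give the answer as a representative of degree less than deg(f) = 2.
a · b ≡ 24 - 22·x (mod f(x))

First multiply in Q[x] without reducing: a · b = -8·x^2 + 2·x. Now divide by f(x) = x^2 - 3·x + 3, eliminating the leading term at each step:
  leading term -8·x^2: subtract (-8)·f(x) = -8·x^2 + 24·x - 24, leaving 24 - 22·x
The degree is now < 2, so this is the remainder. Hence a · b ≡ 24 - 22·x in Q[x]/(f).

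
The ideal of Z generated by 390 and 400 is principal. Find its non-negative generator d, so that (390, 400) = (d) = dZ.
In the PID Z, (a, b) is generated by gcd(a, b). Compute gcd(400, 390) with the extended Euclidean algorithm, tracking rows (r, s, t) with s·400 + t·390 = r:
  row A: (400, 1, 0)   [1·400 + 0·390 = 400]
  row B: (390, 0, 1)   [0·400 + 1·390 = 390]
  400 = 1·390 + 10   → row C = row A − 1·row B = (10, 1, −1)   [check: 1·400 − 1·390 = 10]
  390 = 39·10 + 0   → remainder 0, stop. gcd = 10 (last nonzero row C).
So gcd(390, 400) = 10, with Bézout identity 1·400 − 1·390 = 10. Containment (⊇): the Bézout identity exhibits 10 as an element of (390, 400), giving (10) ⊆ (390, 400). Containment (⊆): since 10 | 390 and 10 | 400 (390 = 10·39, 400 = 10·40), every Z-linear combination of 390 and 400 is divisible by 10, so (390, 400) ⊆ (10). Therefore (390, 400) = (10), d = 10.

Final answer: (390, 400) = (10); d = 10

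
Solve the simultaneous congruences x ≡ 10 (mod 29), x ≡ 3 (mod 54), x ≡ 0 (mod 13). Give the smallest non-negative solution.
x ≡ 13611 (mod 20358); the representative in [0, 20358) is 13611

The moduli 29, 54, 13 are pairwise coprime, so by the CRT there is a unique solution mod 29·54·13 = 20358.
Solve by successive substitution. Start with x ≡ 10 (mod 29).
  Combine with x ≡ 3 (mod 54): write x = 10 + 29·t and require 10 + 29·t ≡ 3 (mod 54), i.e. 29·t ≡ 3 − 10 ≡ 47 (mod 54). Since 29^(−1) ≡ 41 (mod 54), t ≡ 41·47 ≡ 37 (mod 54). So x ≡ 10 + 29·37 = 1083 (mod 1566).
  Combine with x ≡ 0 (mod 13): write x = 1083 + 1566·t and require 1083 + 1566·t ≡ 0 (mod 13), i.e. 1566·t ≡ 0 − 1083 ≡ 9 (mod 13). Since 1566^(−1) ≡ 11 (mod 13) (1566 ≡ 6 (mod 13)), t ≡ 11·9 ≡ 8 (mod 13). So x ≡ 1083 + 1566·8 = 13611 (mod 20358).
Unique solution in [0, 20358): x = 13611.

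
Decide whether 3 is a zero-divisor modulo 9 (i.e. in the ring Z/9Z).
YES

gcd(3, 9) = 3 > 1, so 3 is not a unit in Z/9Z. In Z/nZ every nonzero non-unit is a zero-divisor: explicitly, take b = 9/gcd = 3 ≠ 0 (mod 9); then 3·3 = 9 = 1·9, i.e. 3·3 ≡ 0 (mod 9). So 3 is a zero-divisor.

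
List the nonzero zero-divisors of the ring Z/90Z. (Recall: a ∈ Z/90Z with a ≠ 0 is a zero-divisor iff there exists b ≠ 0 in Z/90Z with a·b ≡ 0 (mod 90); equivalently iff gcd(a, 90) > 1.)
An element a ∈ Z/90Z (with a ≠ 0) is a zero-divisor iff gcd(a, 90) > 1 (because a is a unit precisely when gcd(a, n) = 1, and in Z/nZ every nonzero, non-unit element is a zero-divisor). Scan a = 1, ..., 89 and keep those with gcd(a, 90) > 1:
  gcd(2, 90) = 2, gcd(3, 90) = 3, gcd(4, 90) = 2, gcd(5, 90) = 5, gcd(6, 90) = 6, gcd(8, 90) = 2, gcd(9, 90) = 9, gcd(10, 90) = 10, gcd(12, 90) = 6, gcd(14, 90) = 2, gcd(15, 90) = 15, gcd(16, 90) = 2, gcd(18, 90) = 18, gcd(20, 90) = 10, gcd(21, 90) = 3, gcd(22, 90) = 2, gcd(24, 90) = 6, gcd(25, 90) = 5, gcd(26, 90) = 2, gcd(27, 90) = 9, gcd(28, 90) = 2, gcd(30, 90) = 30, gcd(32, 90) = 2, gcd(33, 90) = 3, gcd(34, 90) = 2, gcd(35, 90) = 5, gcd(36, 90) = 18, gcd(38, 90) = 2, gcd(39, 90) = 3, gcd(40, 90) = 10, gcd(42, 90) = 6, gcd(44, 90) = 2, gcd(45, 90) = 45, gcd(46, 90) = 2, gcd(48, 90) = 6, gcd(50, 90) = 10, gcd(51, 90) = 3, gcd(52, 90) = 2, gcd(54, 90) = 18, gcd(55, 90) = 5, gcd(56, 90) = 2, gcd(57, 90) = 3, gcd(58, 90) = 2, gcd(60, 90) = 30, gcd(62, 90) = 2, gcd(63, 90) = 9, gcd(64, 90) = 2, gcd(65, 90) = 5, gcd(66, 90) = 6, gcd(68, 90) = 2, gcd(69, 90) = 3, gcd(70, 90) = 10, gcd(72, 90) = 18, gcd(74, 90) = 2, gcd(75, 90) = 15, gcd(76, 90) = 2, gcd(78, 90) = 6, gcd(80, 90) = 10, gcd(81, 90) = 9, gcd(82, 90) = 2, gcd(84, 90) = 6, gcd(85, 90) = 5, gcd(86, 90) = 2, gcd(87, 90) = 3, gcd(88, 90) = 2.
All other a ∈ {1, ..., 89} have gcd(a, 90) = 1 and are units. So the nonzero zero-divisors are exactly the 65 values of a appearing in this scan.

Final answer: nonzero zero-divisors of Z/90Z = {2, 3, 4, 5, 6, 8, 9, 10, 12, 14, 15, 16, 18, 20, 21, 22, 24, 25, 26, 27, 28, 30, 32, 33, 34, 35, 36, 38, 39, 40, 42, 44, 45, 46, 48, 50, 51, 52, 54, 55, 56, 57, 58, 60, 62, 63, 64, 65, 66, 68, 69, 70, 72, 74, 75, 76, 78, 80, 81, 82, 84, 85, 86, 87, 88}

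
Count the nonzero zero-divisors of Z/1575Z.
Z/1575Z has 854 nonzero zero-divisors

In Z/1575Z each nonzero element is either a unit (gcd with 1575 is 1) or a zero-divisor (gcd > 1). The number of units is φ(1575): factorise 1575 = 3^2 · 5^2 · 7, so φ(1575) = (3^2 − 3^1) · (5^2 − 5^1) · (7 − 1) = 6 · 20 · 6 = 720. The nonzero elements number 1575 − 1 = 1574. Hence the nonzero zero-divisors number 1574 − 720 = 854.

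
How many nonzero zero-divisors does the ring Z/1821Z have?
Z/1821Z has 608 nonzero zero-divisors

In Z/1821Z each nonzero element is either a unit (gcd with 1821 is 1) or a zero-divisor (gcd > 1). The number of units is φ(1821): factorise 1821 = 3 · 607, so φ(1821) = (3 − 1) · (607 − 1) = 2 · 606 = 1212. The nonzero elements number 1821 − 1 = 1820. Hence the nonzero zero-divisors number 1820 − 1212 = 608.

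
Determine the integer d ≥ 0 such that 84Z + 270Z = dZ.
In the PID Z, (a, b) is generated by gcd(a, b). Compute gcd(270, 84) with the extended Euclidean algorithm, tracking rows (r, s, t) with s·270 + t·84 = r:
  row A: (270, 1, 0)   [1·270 + 0·84 = 270]
  row B: (84, 0, 1)   [0·270 + 1·84 = 84]
  270 = 3·84 + 18   → row C = row A − 3·row B = (18, 1, −3)   [check: 1·270 − 3·84 = 18]
  84 = 4·18 + 12   → row D = row B − 4·row C = (12, −4, 13)   [check: −4·270 + 13·84 = 12]
  18 = 1·12 + 6   → row E = row C − 1·row D = (6, 5, −16)   [check: 5·270 − 16·84 = 6]
  12 = 2·6 + 0   → remainder 0, stop. gcd = 6 (last nonzero row E).
So gcd(84, 270) = 6, with Bézout identity 5·270 − 16·84 = 6. Containment (⊇): the Bézout identity exhibits 6 as an element of (84, 270), giving (6) ⊆ (84, 270). Containment (⊆): since 6 | 84 and 6 | 270 (84 = 6·14, 270 = 6·45), every Z-linear combination of 84 and 270 is divisible by 6, so (84, 270) ⊆ (6). Therefore (84, 270) = (6), d = 6.

Final answer: (84, 270) = (6); d = 6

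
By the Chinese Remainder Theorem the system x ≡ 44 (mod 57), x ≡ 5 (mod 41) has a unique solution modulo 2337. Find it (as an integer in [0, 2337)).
The moduli 57, 41 are pairwise coprime, so by the CRT there is a unique solution mod 57·41 = 2337.
Solve by successive substitution. Start with x ≡ 44 (mod 57).
  Combine with x ≡ 5 (mod 41): write x = 44 + 57·t and require 44 + 57·t ≡ 5 (mod 41), i.e. 57·t ≡ 5 − 44 ≡ 2 (mod 41). Since 57^(−1) ≡ 18 (mod 41) (57 ≡ 16 (mod 41)), t ≡ 18·2 ≡ 36 (mod 41). So x ≡ 44 + 57·36 = 2096 (mod 2337).
Unique solution in [0, 2337): x = 2096.

Final answer: x ≡ 2096 (mod 2337); the representative in [0, 2337) is 2096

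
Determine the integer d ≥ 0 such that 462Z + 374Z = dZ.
(462, 374) = (22); d = 22

In the PID Z, (a, b) is generated by gcd(a, b). Compute gcd(462, 374) with the extended Euclidean algorithm, tracking rows (r, s, t) with s·462 + t·374 = r:
  row A: (462, 1, 0)   [1·462 + 0·374 = 462]
  row B: (374, 0, 1)   [0·462 + 1·374 = 374]
  462 = 1·374 + 88   → row C = row A − 1·row B = (88, 1, −1)   [check: 1·462 − 1·374 = 88]
  374 = 4·88 + 22   → row D = row B − 4·row C = (22, −4, 5)   [check: −4·462 + 5·374 = 22]
  88 = 4·22 + 0   → remainder 0, stop. gcd = 22 (last nonzero row D).
So gcd(462, 374) = 22, with Bézout identity −4·462 + 5·374 = 22. Containment (⊇): the Bézout identity exhibits 22 as an element of (462, 374), giving (22) ⊆ (462, 374). Containment (⊆): since 22 | 462 and 22 | 374 (462 = 22·21, 374 = 22·17), every Z-linear combination of 462 and 374 is divisible by 22, so (462, 374) ⊆ (22). Therefore (462, 374) = (22), d = 22.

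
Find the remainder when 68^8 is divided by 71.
29

Use repeated squaring. Binary(8) = 1000. Walk through the bits of the exponent 8 left-to-right: at each bit after the leading one, square the running value, then multiply by 68 if the bit is 1 (always reducing mod 71):
  bit 1 = 1 (leading): start with 68.
  bit 2 = 0: square 68^2 = 4624 ≡ 9 (mod 71).
  bit 3 = 0: square 9^2 = 81 ≡ 10 (mod 71).
  bit 4 = 0: square 10^2 = 100 ≡ 29 (mod 71).
Final value: 68^8 ≡ 29 (mod 71).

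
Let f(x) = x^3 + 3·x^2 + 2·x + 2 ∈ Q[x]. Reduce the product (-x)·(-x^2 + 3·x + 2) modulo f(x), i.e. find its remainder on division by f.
a · b ≡ -6·x^2 - 4·x - 2 (mod f(x))

First multiply in Q[x] without reducing: a · b = x^3 - 3·x^2 - 2·x. Now divide by f(x) = x^3 + 3·x^2 + 2·x + 2, eliminating the leading term at each step:
  leading term x^3: subtract (1)·f(x) = x^3 + 3·x^2 + 2·x + 2, leaving -6·x^2 - 4·x - 2
The degree is now < 3, so this is the remainder. Hence a · b ≡ -6·x^2 - 4·x - 2 in Q[x]/(f).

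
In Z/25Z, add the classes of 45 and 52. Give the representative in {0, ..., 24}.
Reduce the summands first: 45 ≡ 20, 52 ≡ 2 (mod 25), so 45 + 52 ≡ 20 + 2 (mod 25). 20 + 2 = 22; 22 = 0·25 + 22, so (45 + 52) mod 25 = 22.

Final answer: 22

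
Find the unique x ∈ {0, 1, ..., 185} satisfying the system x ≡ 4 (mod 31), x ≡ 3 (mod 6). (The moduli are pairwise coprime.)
The moduli 31, 6 are pairwise coprime, so by the CRT there is a unique solution mod 31·6 = 186.
Solve by successive substitution. Start with x ≡ 4 (mod 31).
  Combine with x ≡ 3 (mod 6): write x = 4 + 31·t and require 4 + 31·t ≡ 3 (mod 6), i.e. 31·t ≡ 3 − 4 ≡ 5 (mod 6). Since 31^(−1) ≡ 1 (mod 6) (31 ≡ 1 (mod 6)), t ≡ 1·5 ≡ 5 (mod 6). So x ≡ 4 + 31·5 = 159 (mod 186).
Unique solution in [0, 186): x = 159.

Final answer: x ≡ 159 (mod 186); the representative in [0, 186) is 159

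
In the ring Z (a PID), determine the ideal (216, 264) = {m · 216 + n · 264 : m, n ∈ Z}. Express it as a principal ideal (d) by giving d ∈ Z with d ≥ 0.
In the PID Z, (a, b) is generated by gcd(a, b). Compute gcd(264, 216) with the extended Euclidean algorithm, tracking rows (r, s, t) with s·264 + t·216 = r:
  row A: (264, 1, 0)   [1·264 + 0·216 = 264]
  row B: (216, 0, 1)   [0·264 + 1·216 = 216]
  264 = 1·216 + 48   → row C = row A − 1·row B = (48, 1, −1)   [check: 1·264 − 1·216 = 48]
  216 = 4·48 + 24   → row D = row B − 4·row C = (24, −4, 5)   [check: −4·264 + 5·216 = 24]
  48 = 2·24 + 0   → remainder 0, stop. gcd = 24 (last nonzero row D).
So gcd(216, 264) = 24, with Bézout identity −4·264 + 5·216 = 24. Containment (⊇): the Bézout identity exhibits 24 as an element of (216, 264), giving (24) ⊆ (216, 264). Containment (⊆): since 24 | 216 and 24 | 264 (216 = 24·9, 264 = 24·11), every Z-linear combination of 216 and 264 is divisible by 24, so (216, 264) ⊆ (24). Therefore (216, 264) = (24), d = 24.

Final answer: (216, 264) = (24); d = 24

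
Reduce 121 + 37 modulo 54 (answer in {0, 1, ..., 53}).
50

Reduce the summands first: 121 ≡ 13 (mod 54), so 121 + 37 ≡ 13 + 37 (mod 54). 13 + 37 = 50; 50 = 0·54 + 50, so (121 + 37) mod 54 = 50.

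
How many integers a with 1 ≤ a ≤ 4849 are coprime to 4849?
The number of a ∈ {1, ..., 4849} with gcd(a, 4849) = 1 is by definition Euler's totient φ(4849). φ is multiplicative, with φ(p^e) = p^e − p^(e−1). Factorise 4849 = 13 · 373. Then
  φ(4849) = (13 − 1) · (373 − 1) = 12 · 372 = 4464.
So there are 4464 such integers.

Final answer: 4464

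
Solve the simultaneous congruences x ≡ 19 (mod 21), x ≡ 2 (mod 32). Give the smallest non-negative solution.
The moduli 21, 32 are pairwise coprime, so by the CRT there is a unique solution mod 21·32 = 672.
Solve by successive substitution. Start with x ≡ 19 (mod 21).
  Combine with x ≡ 2 (mod 32): write x = 19 + 21·t and require 19 + 21·t ≡ 2 (mod 32), i.e. 21·t ≡ 2 − 19 ≡ 15 (mod 32). Since 21^(−1) ≡ 29 (mod 32), t ≡ 29·15 ≡ 19 (mod 32). So x ≡ 19 + 21·19 = 418 (mod 672).
Unique solution in [0, 672): x = 418.

Final answer: x ≡ 418 (mod 672); the representative in [0, 672) is 418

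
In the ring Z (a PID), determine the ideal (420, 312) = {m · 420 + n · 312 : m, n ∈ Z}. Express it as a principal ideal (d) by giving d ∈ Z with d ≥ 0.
In the PID Z, (a, b) is generated by gcd(a, b). Compute gcd(420, 312) with the extended Euclidean algorithm, tracking rows (r, s, t) with s·420 + t·312 = r:
  row A: (420, 1, 0)   [1·420 + 0·312 = 420]
  row B: (312, 0, 1)   [0·420 + 1·312 = 312]
  420 = 1·312 + 108   → row C = row A − 1·row B = (108, 1, −1)   [check: 1·420 − 1·312 = 108]
  312 = 2·108 + 96   → row D = row B − 2·row C = (96, −2, 3)   [check: −2·420 + 3·312 = 96]
  108 = 1·96 + 12   → row E = row C − 1·row D = (12, 3, −4)   [check: 3·420 − 4·312 = 12]
  96 = 8·12 + 0   → remainder 0, stop. gcd = 12 (last nonzero row E).
So gcd(420, 312) = 12, with Bézout identity 3·420 − 4·312 = 12. Containment (⊇): the Bézout identity exhibits 12 as an element of (420, 312), giving (12) ⊆ (420, 312). Containment (⊆): since 12 | 420 and 12 | 312 (420 = 12·35, 312 = 12·26), every Z-linear combination of 420 and 312 is divisible by 12, so (420, 312) ⊆ (12). Therefore (420, 312) = (12), d = 12.

Final answer: (420, 312) = (12); d = 12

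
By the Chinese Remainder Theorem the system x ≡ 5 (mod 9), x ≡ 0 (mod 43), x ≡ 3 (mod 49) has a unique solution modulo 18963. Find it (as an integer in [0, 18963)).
The moduli 9, 43, 49 are pairwise coprime, so by the CRT there is a unique solution mod 9·43·49 = 18963.
Solve by successive substitution. Start with x ≡ 5 (mod 9).
  Combine with x ≡ 0 (mod 43): write x = 5 + 9·t and require 5 + 9·t ≡ 0 (mod 43), i.e. 9·t ≡ 0 − 5 ≡ 38 (mod 43). Since 9^(−1) ≡ 24 (mod 43), t ≡ 24·38 ≡ 9 (mod 43). So x ≡ 5 + 9·9 = 86 (mod 387).
  Combine with x ≡ 3 (mod 49): write x = 86 + 387·t and require 86 + 387·t ≡ 3 (mod 49), i.e. 387·t ≡ 3 − 86 ≡ 15 (mod 49). Since 387^(−1) ≡ 39 (mod 49) (387 ≡ 44 (mod 49)), t ≡ 39·15 ≡ 46 (mod 49). So x ≡ 86 + 387·46 = 17888 (mod 18963).
Unique solution in [0, 18963): x = 17888.

Final answer: x ≡ 17888 (mod 18963); the representative in [0, 18963) is 17888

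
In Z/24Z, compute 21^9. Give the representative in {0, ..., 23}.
21

Use repeated squaring. Binary(9) = 1001. Walk through the bits of the exponent 9 left-to-right: at each bit after the leading one, square the running value, then multiply by 21 if the bit is 1 (always reducing mod 24):
  bit 1 = 1 (leading): start with 21.
  bit 2 = 0: square 21^2 = 441 ≡ 9 (mod 24).
  bit 3 = 0: square 9^2 = 81 ≡ 9 (mod 24).
  bit 4 = 1: square 9^2 = 81 ≡ 9; bit is 1, so multiply 9·21 = 189 ≡ 21 (mod 24).
Final value: 21^9 ≡ 21 (mod 24).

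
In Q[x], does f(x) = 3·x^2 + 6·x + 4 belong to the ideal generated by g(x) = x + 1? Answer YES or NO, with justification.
In Q[x] the ideal (g) consists of all multiples of g, so f ∈ (g) iff g | f, i.e. iff the remainder of f on division by g is 0. Divide f by g (g is monic, so eliminate the leading term of the running remainder at each step):
  leading term 3·x^2: subtract (3·x)·g(x) = 3·x^2 + 3·x, leaving 3·x + 4
  leading term 3·x: subtract (3)·g(x) = 3·x + 3, leaving 1
The remainder r(x) = 1 ≠ 0 (and deg r < deg g), so g ∤ f, i.e. f ∉ (g).

Final answer: NO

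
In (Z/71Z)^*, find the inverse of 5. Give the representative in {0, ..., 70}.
Apply the extended Euclidean algorithm to (71, 5), tracking rows (r, s, t) with s·71 + t·5 = r. Each division r_prev = q·r_cur + r_new produces the new row as (previous row) − q·(current row):
  row A: (71, 1, 0)   [1·71 + 0·5 = 71]
  row B: (5, 0, 1)   [0·71 + 1·5 = 5]
  71 = 14·5 + 1   → row C = row A − 14·row B = (1, 1, −14)   [check: 1·71 − 14·5 = 1]
  5 = 5·1 + 0   → remainder 0, stop. gcd = 1 (last nonzero row C).
The gcd is 1, so 5 is invertible mod 71. The last nonzero row gives 1·71 − 14·5 = 1, so t = −14. So 5^(−1) ≡ −14 ≡ 57 (mod 71). Verify: 5 · 57 = 285 ≡ 1 (mod 71). ✓

Final answer: 5^(−1) ≡ 57 (mod 71)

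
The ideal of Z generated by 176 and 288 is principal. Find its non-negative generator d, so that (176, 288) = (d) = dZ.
(176, 288) = (16); d = 16

In the PID Z, (a, b) is generated by gcd(a, b). Compute gcd(288, 176) with the extended Euclidean algorithm, tracking rows (r, s, t) with s·288 + t·176 = r:
  row A: (288, 1, 0)   [1·288 + 0·176 = 288]
  row B: (176, 0, 1)   [0·288 + 1·176 = 176]
  288 = 1·176 + 112   → row C = row A − 1·row B = (112, 1, −1)   [check: 1·288 − 1·176 = 112]
  176 = 1·112 + 64   → row D = row B − 1·row C = (64, −1, 2)   [check: −1·288 + 2·176 = 64]
  112 = 1·64 + 48   → row E = row C − 1·row D = (48, 2, −3)   [check: 2·288 − 3·176 = 48]
  64 = 1·48 + 16   → row F = row D − 1·row E = (16, −3, 5)   [check: −3·288 + 5·176 = 16]
  48 = 3·16 + 0   → remainder 0, stop. gcd = 16 (last nonzero row F).
So gcd(176, 288) = 16, with Bézout identity −3·288 + 5·176 = 16. Containment (⊇): the Bézout identity exhibits 16 as an element of (176, 288), giving (16) ⊆ (176, 288). Containment (⊆): since 16 | 176 and 16 | 288 (176 = 16·11, 288 = 16·18), every Z-linear combination of 176 and 288 is divisible by 16, so (176, 288) ⊆ (16). Therefore (176, 288) = (16), d = 16.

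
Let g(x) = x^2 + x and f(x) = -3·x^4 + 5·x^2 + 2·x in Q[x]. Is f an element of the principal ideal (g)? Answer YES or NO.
YES

In Q[x] the ideal (g) consists of all multiples of g, so f ∈ (g) iff g | f, i.e. iff the remainder of f on division by g is 0. Divide f by g (g is monic, so eliminate the leading term of the running remainder at each step):
  leading term -3·x^4: subtract (-3·x^2)·g(x) = -3·x^4 - 3·x^3, leaving 3·x^3 + 5·x^2 + 2·x
  leading term 3·x^3: subtract (3·x)·g(x) = 3·x^3 + 3·x^2, leaving 2·x^2 + 2·x
  leading term 2·x^2: subtract (2)·g(x) = 2·x^2 + 2·x, leaving 0
The remainder is 0, so f(x) = g(x) · h(x) with h(x) = -3·x^2 + 3·x + 2. Hence g | f, i.e. f ∈ (g).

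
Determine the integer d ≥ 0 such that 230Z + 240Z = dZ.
(230, 240) = (10); d = 10

In the PID Z, (a, b) is generated by gcd(a, b). Compute gcd(240, 230) with the extended Euclidean algorithm, tracking rows (r, s, t) with s·240 + t·230 = r:
  row A: (240, 1, 0)   [1·240 + 0·230 = 240]
  row B: (230, 0, 1)   [0·240 + 1·230 = 230]
  240 = 1·230 + 10   → row C = row A − 1·row B = (10, 1, −1)   [check: 1·240 − 1·230 = 10]
  230 = 23·10 + 0   → remainder 0, stop. gcd = 10 (last nonzero row C).
So gcd(230, 240) = 10, with Bézout identity 1·240 − 1·230 = 10. Containment (⊇): the Bézout identity exhibits 10 as an element of (230, 240), giving (10) ⊆ (230, 240). Containment (⊆): since 10 | 230 and 10 | 240 (230 = 10·23, 240 = 10·24), every Z-linear combination of 230 and 240 is divisible by 10, so (230, 240) ⊆ (10). Therefore (230, 240) = (10), d = 10.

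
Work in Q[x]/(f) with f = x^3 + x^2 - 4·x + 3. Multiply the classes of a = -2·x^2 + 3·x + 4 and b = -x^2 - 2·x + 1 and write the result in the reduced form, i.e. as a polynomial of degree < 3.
First multiply in Q[x] without reducing: a · b = 2·x^4 + x^3 - 12·x^2 - 5·x + 4. Now divide by f(x) = x^3 + x^2 - 4·x + 3, eliminating the leading term at each step:
  leading term 2·x^4: subtract (2·x)·f(x) = 2·x^4 + 2·x^3 - 8·x^2 + 6·x, leaving -x^3 - 4·x^2 - 11·x + 4
  leading term -x^3: subtract (-1)·f(x) = -x^3 - x^2 + 4·x - 3, leaving -3·x^2 - 15·x + 7
The degree is now < 3, so this is the remainder. Hence a · b ≡ -3·x^2 - 15·x + 7 in Q[x]/(f).

Final answer: a · b ≡ -3·x^2 - 15·x + 7 (mod f(x))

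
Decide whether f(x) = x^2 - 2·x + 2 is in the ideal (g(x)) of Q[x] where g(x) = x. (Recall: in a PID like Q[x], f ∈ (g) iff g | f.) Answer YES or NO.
In Q[x] the ideal (g) consists of all multiples of g, so f ∈ (g) iff g | f, i.e. iff the remainder of f on division by g is 0. Divide f by g (g is monic, so eliminate the leading term of the running remainder at each step):
  leading term x^2: subtract (x)·g(x) = x^2, leaving 2 - 2·x
  leading term -2·x: subtract (-2)·g(x) = -2·x, leaving 2
The remainder r(x) = 2 ≠ 0 (and deg r < deg g), so g ∤ f, i.e. f ∉ (g).

Final answer: NO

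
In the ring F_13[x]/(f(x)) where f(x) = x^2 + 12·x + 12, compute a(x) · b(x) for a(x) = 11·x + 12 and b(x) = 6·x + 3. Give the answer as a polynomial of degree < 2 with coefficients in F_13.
Multiply as integer polynomials: a · b = 66·x^2 + 105·x + 36. Reducing coefficients mod 13: a · b ≡ x^2 + x + 10. Now divide by f(x) = x^2 + 12·x + 12 in F_13[x], eliminating the leading term at each step:
  leading term x^2: subtract (1)·f(x) = x^2 + 12·x + 12, leaving 2·x + 11 (coefficients mod 13)
The degree is now < 2, so this is the remainder. Hence a · b ≡ 2·x + 11 in F_13[x]/(f).

Final answer: a · b ≡ 2·x + 11 (mod f(x))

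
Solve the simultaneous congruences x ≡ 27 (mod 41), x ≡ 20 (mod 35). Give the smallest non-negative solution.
The moduli 41, 35 are pairwise coprime, so by the CRT there is a unique solution mod 41·35 = 1435.
Solve by successive substitution. Start with x ≡ 27 (mod 41).
  Combine with x ≡ 20 (mod 35): write x = 27 + 41·t and require 27 + 41·t ≡ 20 (mod 35), i.e. 41·t ≡ 20 − 27 ≡ 28 (mod 35). Since 41^(−1) ≡ 6 (mod 35) (41 ≡ 6 (mod 35)), t ≡ 6·28 ≡ 28 (mod 35). So x ≡ 27 + 41·28 = 1175 (mod 1435).
Unique solution in [0, 1435): x = 1175.

Final answer: x ≡ 1175 (mod 1435); the representative in [0, 1435) is 1175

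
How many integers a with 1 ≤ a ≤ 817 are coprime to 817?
The number of a ∈ {1, ..., 817} with gcd(a, 817) = 1 is by definition Euler's totient φ(817). φ is multiplicative, with φ(p^e) = p^e − p^(e−1). Factorise 817 = 19 · 43. Then
  φ(817) = (19 − 1) · (43 − 1) = 18 · 42 = 756.
So there are 756 such integers.

Final answer: 756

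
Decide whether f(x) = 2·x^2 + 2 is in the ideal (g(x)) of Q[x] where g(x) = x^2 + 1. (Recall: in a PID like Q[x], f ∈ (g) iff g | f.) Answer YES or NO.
YES

In Q[x] the ideal (g) consists of all multiples of g, so f ∈ (g) iff g | f, i.e. iff the remainder of f on division by g is 0. Divide f by g (g is monic, so eliminate the leading term of the running remainder at each step):
  leading term 2·x^2: subtract (2)·g(x) = 2·x^2 + 2, leaving 0
The remainder is 0, so f(x) = g(x) · h(x) with h(x) = 2. Hence g | f, i.e. f ∈ (g).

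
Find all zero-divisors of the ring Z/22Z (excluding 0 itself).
nonzero zero-divisors of Z/22Z = {2, 4, 6, 8, 10, 11, 12, 14, 16, 18, 20}

An element a ∈ Z/22Z (with a ≠ 0) is a zero-divisor iff gcd(a, 22) > 1 (because a is a unit precisely when gcd(a, n) = 1, and in Z/nZ every nonzero, non-unit element is a zero-divisor). Scan a = 1, ..., 21 and keep those with gcd(a, 22) > 1:
  gcd(2, 22) = 2, gcd(4, 22) = 2, gcd(6, 22) = 2, gcd(8, 22) = 2, gcd(10, 22) = 2, gcd(11, 22) = 11, gcd(12, 22) = 2, gcd(14, 22) = 2, gcd(16, 22) = 2, gcd(18, 22) = 2, gcd(20, 22) = 2.
All other a ∈ {1, ..., 21} have gcd(a, 22) = 1 and are units. So the nonzero zero-divisors are exactly the 11 values of a appearing in this scan.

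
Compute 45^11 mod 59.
5

Use repeated squaring. Binary(11) = 1011. Walk through the bits of the exponent 11 left-to-right: at each bit after the leading one, square the running value, then multiply by 45 if the bit is 1 (always reducing mod 59):
  bit 1 = 1 (leading): start with 45.
  bit 2 = 0: square 45^2 = 2025 ≡ 19 (mod 59).
  bit 3 = 1: square 19^2 = 361 ≡ 7; bit is 1, so multiply 7·45 = 315 ≡ 20 (mod 59).
  bit 4 = 1: square 20^2 = 400 ≡ 46; bit is 1, so multiply 46·45 = 2070 ≡ 5 (mod 59).
Final value: 45^11 ≡ 5 (mod 59).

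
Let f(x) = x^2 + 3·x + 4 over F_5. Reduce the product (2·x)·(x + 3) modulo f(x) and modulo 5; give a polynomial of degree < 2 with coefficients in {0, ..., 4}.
a · b ≡ 2 (mod f(x))

Multiply as integer polynomials: a · b = 2·x^2 + 6·x. Reducing coefficients mod 5: a · b ≡ 2·x^2 + x. Now divide by f(x) = x^2 + 3·x + 4 in F_5[x], eliminating the leading term at each step:
  leading term 2·x^2: subtract (2)·f(x) = 2·x^2 + x + 3, leaving 2 (coefficients mod 5)
The degree is now < 2, so this is the remainder. Hence a · b ≡ 2 in F_5[x]/(f).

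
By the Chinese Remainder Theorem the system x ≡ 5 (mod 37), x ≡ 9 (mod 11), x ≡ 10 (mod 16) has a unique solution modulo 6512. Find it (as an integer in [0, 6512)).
The moduli 37, 11, 16 are pairwise coprime, so by the CRT there is a unique solution mod 37·11·16 = 6512.
Solve by successive substitution. Start with x ≡ 5 (mod 37).
  Combine with x ≡ 9 (mod 11): write x = 5 + 37·t and require 5 + 37·t ≡ 9 (mod 11), i.e. 37·t ≡ 9 − 5 ≡ 4 (mod 11). Since 37^(−1) ≡ 3 (mod 11) (37 ≡ 4 (mod 11)), t ≡ 3·4 ≡ 1 (mod 11). So x ≡ 5 + 37·1 = 42 (mod 407).
  Combine with x ≡ 10 (mod 16): write x = 42 + 407·t and require 42 + 407·t ≡ 10 (mod 16), i.e. 407·t ≡ 10 − 42 ≡ 0 (mod 16). Since 407^(−1) ≡ 7 (mod 16) (407 ≡ 7 (mod 16)), t ≡ 7·0 ≡ 0 (mod 16). So x ≡ 42 + 407·0 = 42 (mod 6512).
Unique solution in [0, 6512): x = 42.

Final answer: x ≡ 42 (mod 6512); the representative in [0, 6512) is 42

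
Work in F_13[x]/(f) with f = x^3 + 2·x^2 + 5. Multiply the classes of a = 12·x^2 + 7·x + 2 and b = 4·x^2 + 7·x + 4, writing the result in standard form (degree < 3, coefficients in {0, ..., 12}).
Multiply as integer polynomials: a · b = 48·x^4 + 112·x^3 + 105·x^2 + 42·x + 8. Reducing coefficients mod 13: a · b ≡ 9·x^4 + 8·x^3 + x^2 + 3·x + 8. Now divide by f(x) = x^3 + 2·x^2 + 5 in F_13[x], eliminating the leading term at each step:
  leading term 9·x^4: subtract (9·x)·f(x) = 9·x^4 + 5·x^3 + 6·x, leaving 3·x^3 + x^2 + 10·x + 8 (coefficients mod 13)
  leading term 3·x^3: subtract (3)·f(x) = 3·x^3 + 6·x^2 + 2, leaving 8·x^2 + 10·x + 6 (coefficients mod 13)
The degree is now < 3, so this is the remainder. Hence a · b ≡ 8·x^2 + 10·x + 6 in F_13[x]/(f).

Final answer: a · b ≡ 8·x^2 + 10·x + 6 (mod f(x))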